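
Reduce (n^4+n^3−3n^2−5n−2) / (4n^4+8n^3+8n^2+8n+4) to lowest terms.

(n^2−n−2)/(4n^2+4)

Euclidean algorithm in ℚ[n]:
  n^4+n^3−3n^2−5n−2 = (1/4)(4n^4+8n^3+8n^2+8n+4) + (−n^3−5n^2−7n−3)
  4n^4+8n^3+8n^2+8n+4 = (−4n+12)(−n^3−5n^2−7n−3) + (40n^2+80n+40)
  −n^3−5n^2−7n−3 = (−(1/40)n−3/40)(40n^2+80n+40) + (0)
Last nonzero remainder: 40n^2+80n+40. Dividing through by 40 gives the monic gcd n^2+2n+1.
Cancel n^2+2n+1 from numerator and denominator to get the reduced form.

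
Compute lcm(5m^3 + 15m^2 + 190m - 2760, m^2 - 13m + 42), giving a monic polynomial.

m^4 - 4m^3 + 17m^2 - 818m + 3864

Apply the Euclidean algorithm:
  5m^3 + 15m^2 + 190m - 2760 = (5m + 80)(m^2 - 13m + 42) + (1020m - 6120)
  m^2 - 13m + 42 = ((1/1020)m - 7/1020)(1020m - 6120) + (0)
Last nonzero remainder: 1020m - 6120. Dividing through by 1020 gives the monic gcd m - 6.
Then lcm(f, g) = f·g / gcd(f, g); expanding and making the result monic gives the answer.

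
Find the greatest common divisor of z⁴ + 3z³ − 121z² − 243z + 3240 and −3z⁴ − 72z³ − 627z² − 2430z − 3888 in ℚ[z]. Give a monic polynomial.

z² + 17z + 72

By polynomial division,
  z⁴ + 3z³ − 121z² − 243z + 3240 = (−1/3)(−3z⁴ − 72z³ − 627z² − 2430z − 3888) + (−21z³ − 330z² − 1053z + 1944)
  −3z⁴ − 72z³ − 627z² − 2430z − 3888 = ((1/7)z + 58/49)(−21z³ − 330z² − 1053z + 1944) + (−(4212/49)z² − (71604/49)z − 303264/49)
  −21z³ − 330z² − 1053z + 1944 = ((343/1404)z − 49/156)(−(4212/49)z² − (71604/49)z − 303264/49) + (0)
Last nonzero remainder: −(4212/49)z² − (71604/49)z − 303264/49. Dividing through by −4212/49 gives the monic gcd z² + 17z + 72.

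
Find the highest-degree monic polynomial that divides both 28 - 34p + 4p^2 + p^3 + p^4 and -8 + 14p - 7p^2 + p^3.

Euclidean algorithm in ℚ[p]:
  p^4 + p^3 + 4p^2 - 34p + 28 = (p + 8)(p^3 - 7p^2 + 14p - 8) + (46p^2 - 138p + 92)
  p^3 - 7p^2 + 14p - 8 = ((1/46)p - 2/23)(46p^2 - 138p + 92) + (0)
Last nonzero remainder: 46p^2 - 138p + 92. Dividing through by 46 gives the monic gcd p^2 - 3p + 2.

2 - 3p + p^2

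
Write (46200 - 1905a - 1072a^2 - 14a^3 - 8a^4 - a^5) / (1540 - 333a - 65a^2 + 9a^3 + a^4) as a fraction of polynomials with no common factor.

(-840 - 57a - 2a^2 - a^3)/(-28 + 3a + a^2)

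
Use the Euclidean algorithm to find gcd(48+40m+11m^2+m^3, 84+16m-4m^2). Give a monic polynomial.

3+m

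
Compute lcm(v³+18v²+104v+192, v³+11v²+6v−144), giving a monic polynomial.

v⁴+15v³+50v²−120v−576

By polynomial division,
  v³+18v²+104v+192 = (v³+11v²+6v−144) + (7v²+98v+336)
  v³+11v²+6v−144 = ((1/7)v−3/7)(7v²+98v+336) + (0)
Last nonzero remainder: 7v²+98v+336. Dividing through by 7 gives the monic gcd v²+14v+48.
Then lcm(f, g) = f·g / gcd(f, g); expanding and making the result monic gives the answer.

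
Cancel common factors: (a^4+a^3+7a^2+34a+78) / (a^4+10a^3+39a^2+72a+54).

Repeated division with remainder:
  a^4+a^3+7a^2+34a+78 = (a^4+10a^3+39a^2+72a+54) + (-9a^3-32a^2-38a+24)
  a^4+10a^3+39a^2+72a+54 = (-(1/9)a-58/81)(-9a^3-32a^2-38a+24) + ((961/81)a^2+(3844/81)a+1922/27)
  -9a^3-32a^2-38a+24 = (-(729/961)a+324/961)((961/81)a^2+(3844/81)a+1922/27) + (0)
Last nonzero remainder: (961/81)a^2+(3844/81)a+1922/27. Dividing through by 961/81 gives the monic gcd a^2+4a+6.
Cancel a^2+4a+6 from numerator and denominator to get the reduced form.

(a^2-3a+13)/(a^2+6a+9)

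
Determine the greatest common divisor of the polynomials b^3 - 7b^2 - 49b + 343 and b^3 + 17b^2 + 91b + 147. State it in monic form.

Repeated division with remainder:
  b^3 - 7b^2 - 49b + 343 = (b^3 + 17b^2 + 91b + 147) + (-24b^2 - 140b + 196)
  b^3 + 17b^2 + 91b + 147 = (-(1/24)b - 67/144)(-24b^2 - 140b + 196) + ((1225/36)b + 8575/36)
  -24b^2 - 140b + 196 = (-(864/1225)b + 144/175)((1225/36)b + 8575/36) + (0)
Last nonzero remainder: (1225/36)b + 8575/36. Dividing through by 1225/36 gives the monic gcd b + 7.

b + 7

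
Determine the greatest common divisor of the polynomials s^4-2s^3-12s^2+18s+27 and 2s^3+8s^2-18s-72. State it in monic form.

s^2-9

Euclidean algorithm in ℚ[s]:
  s^4-2s^3-12s^2+18s+27 = ((1/2)s-3)(2s^3+8s^2-18s-72) + (21s^2-189)
  2s^3+8s^2-18s-72 = ((2/21)s+8/21)(21s^2-189) + (0)
Last nonzero remainder: 21s^2-189. Dividing through by 21 gives the monic gcd s^2-9.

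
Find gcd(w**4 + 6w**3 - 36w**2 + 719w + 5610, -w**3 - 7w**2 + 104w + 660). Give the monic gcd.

w**2 + 17w + 66

Repeated division with remainder:
  w**4 + 6w**3 - 36w**2 + 719w + 5610 = (-w + 1)(-w**3 - 7w**2 + 104w + 660) + (75w**2 + 1275w + 4950)
  -w**3 - 7w**2 + 104w + 660 = (-(1/75)w + 2/15)(75w**2 + 1275w + 4950) + (0)
Last nonzero remainder: 75w**2 + 1275w + 4950. Dividing through by 75 gives the monic gcd w**2 + 17w + 66.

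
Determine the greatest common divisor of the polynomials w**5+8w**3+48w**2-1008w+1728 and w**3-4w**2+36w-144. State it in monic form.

w**3-4w**2+36w-144

Repeated division with remainder:
  w**5+8w**3+48w**2-1008w+1728 = (w**2+4w-12)(w**3-4w**2+36w-144) + (0)
The last nonzero remainder w**3-4w**2+36w-144 is already monic.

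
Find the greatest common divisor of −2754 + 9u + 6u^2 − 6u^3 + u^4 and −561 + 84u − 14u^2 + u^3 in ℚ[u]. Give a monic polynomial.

Repeated division with remainder:
  u^4 − 6u^3 + 6u^2 + 9u − 2754 = (u + 8)(u^3 − 14u^2 + 84u − 561) + (34u^2 − 102u + 1734)
  u^3 − 14u^2 + 84u − 561 = ((1/34)u − 11/34)(34u^2 − 102u + 1734) + (0)
Last nonzero remainder: 34u^2 − 102u + 1734. Dividing through by 34 gives the monic gcd u^2 − 3u + 51.

51 − 3u + u^2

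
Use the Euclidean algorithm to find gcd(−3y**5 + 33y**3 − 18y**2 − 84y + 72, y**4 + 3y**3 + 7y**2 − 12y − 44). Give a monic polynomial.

y**2 − 4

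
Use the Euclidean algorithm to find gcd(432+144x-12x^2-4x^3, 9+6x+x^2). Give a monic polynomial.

Euclidean algorithm in ℚ[x]:
  -4x^3-12x^2+144x+432 = (-4x+12)(x^2+6x+9) + (108x+324)
  x^2+6x+9 = ((1/108)x+1/36)(108x+324) + (0)
Last nonzero remainder: 108x+324. Dividing through by 108 gives the monic gcd x+3.

3+x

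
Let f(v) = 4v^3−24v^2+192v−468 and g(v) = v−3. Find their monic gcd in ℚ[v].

v−3

Euclidean algorithm in ℚ[v]:
  4v^3−24v^2+192v−468 = (4v^2−12v+156)(v−3) + (0)
The last nonzero remainder v−3 is already monic.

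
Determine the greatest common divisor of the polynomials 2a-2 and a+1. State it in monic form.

1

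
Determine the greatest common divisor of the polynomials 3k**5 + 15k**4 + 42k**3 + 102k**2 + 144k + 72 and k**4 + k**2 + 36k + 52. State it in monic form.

k**2 + 4k + 4

Euclidean algorithm in ℚ[k]:
  3k**5 + 15k**4 + 42k**3 + 102k**2 + 144k + 72 = (3k + 15)(k**4 + k**2 + 36k + 52) + (39k**3 - 21k**2 - 552k - 708)
  k**4 + k**2 + 36k + 52 = ((1/39)k + 7/507)(39k**3 - 21k**2 - 552k - 708) + ((2610/169)k**2 + (10440/169)k + 10440/169)
  39k**3 - 21k**2 - 552k - 708 = ((2197/870)k - 9971/870)((2610/169)k**2 + (10440/169)k + 10440/169) + (0)
Last nonzero remainder: (2610/169)k**2 + (10440/169)k + 10440/169. Dividing through by 2610/169 gives the monic gcd k**2 + 4k + 4.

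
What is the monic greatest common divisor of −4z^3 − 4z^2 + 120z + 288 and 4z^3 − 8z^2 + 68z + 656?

z + 4

Repeated division with remainder:
  −4z^3 − 4z^2 + 120z + 288 = (−1)(4z^3 − 8z^2 + 68z + 656) + (−12z^2 + 188z + 944)
  4z^3 − 8z^2 + 68z + 656 = (−(1/3)z − 41/9)(−12z^2 + 188z + 944) + ((11152/9)z + 44608/9)
  −12z^2 + 188z + 944 = (−(27/2788)z + 531/2788)((11152/9)z + 44608/9) + (0)
Last nonzero remainder: (11152/9)z + 44608/9. Dividing through by 11152/9 gives the monic gcd z + 4.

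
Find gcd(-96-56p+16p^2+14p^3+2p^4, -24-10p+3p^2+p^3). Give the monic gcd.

8+6p+p^2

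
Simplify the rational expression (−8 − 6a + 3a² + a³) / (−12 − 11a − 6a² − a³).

Euclidean algorithm in ℚ[a]:
  a³ + 3a² − 6a − 8 = (−1)(−a³ − 6a² − 11a − 12) + (−3a² − 17a − 20)
  −a³ − 6a² − 11a − 12 = ((1/3)a + 1/9)(−3a² − 17a − 20) + (−(22/9)a − 88/9)
  −3a² − 17a − 20 = ((27/22)a + 45/22)(−(22/9)a − 88/9) + (0)
Last nonzero remainder: −(22/9)a − 88/9. Dividing through by −22/9 gives the monic gcd a + 4.
Cancel a + 4 from numerator and denominator to get the reduced form.

(2 + a − a²)/(3 + 2a + a²)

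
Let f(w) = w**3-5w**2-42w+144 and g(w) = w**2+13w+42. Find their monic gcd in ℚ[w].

Apply the Euclidean algorithm:
  w**3-5w**2-42w+144 = (w-18)(w**2+13w+42) + (150w+900)
  w**2+13w+42 = ((1/150)w+7/150)(150w+900) + (0)
Last nonzero remainder: 150w+900. Dividing through by 150 gives the monic gcd w+6.

w+6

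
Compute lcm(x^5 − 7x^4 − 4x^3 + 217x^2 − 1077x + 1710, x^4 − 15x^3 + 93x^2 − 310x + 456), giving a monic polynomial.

x^7 − 17x^6 + 90x^5 + 89x^4 − 3343x^3 + 17688x^2 − 42948x + 41040

Repeated division with remainder:
  x^5 − 7x^4 − 4x^3 + 217x^2 − 1077x + 1710 = (x + 8)(x^4 − 15x^3 + 93x^2 − 310x + 456) + (23x^3 − 217x^2 + 947x − 1938)
  x^4 − 15x^3 + 93x^2 − 310x + 456 = ((1/23)x − 128/529)(23x^3 − 217x^2 + 947x − 1938) + (−(360/529)x^2 + (1800/529)x − 6840/529)
  23x^3 − 217x^2 + 947x − 1938 = (−(12167/360)x + 8993/60)(−(360/529)x^2 + (1800/529)x − 6840/529) + (0)
Last nonzero remainder: −(360/529)x^2 + (1800/529)x − 6840/529. Dividing through by −360/529 gives the monic gcd x^2 − 5x + 19.
Then lcm(f, g) = f·g / gcd(f, g); expanding and making the result monic gives the answer.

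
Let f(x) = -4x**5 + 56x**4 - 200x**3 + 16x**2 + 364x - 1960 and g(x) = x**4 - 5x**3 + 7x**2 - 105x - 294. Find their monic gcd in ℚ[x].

Apply the Euclidean algorithm:
  -4x**5 + 56x**4 - 200x**3 + 16x**2 + 364x - 1960 = (-4x + 36)(x**4 - 5x**3 + 7x**2 - 105x - 294) + (8x**3 - 656x**2 + 2968x + 8624)
  x**4 - 5x**3 + 7x**2 - 105x - 294 = ((1/8)x + 77/8)(8x**3 - 656x**2 + 2968x + 8624) + (5950x**2 - 29750x - 83300)
  8x**3 - 656x**2 + 2968x + 8624 = ((4/2975)x - 44/425)(5950x**2 - 29750x - 83300) + (0)
Last nonzero remainder: 5950x**2 - 29750x - 83300. Dividing through by 5950 gives the monic gcd x**2 - 5x - 14.

x**2 - 5x - 14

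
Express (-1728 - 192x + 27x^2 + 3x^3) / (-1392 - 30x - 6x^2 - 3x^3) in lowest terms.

(72 - x - x^2)/(58 - 6x + x^2)

By polynomial division,
  3x^3 + 27x^2 - 192x - 1728 = (-1)(-3x^3 - 6x^2 - 30x - 1392) + (21x^2 - 222x - 3120)
  -3x^3 - 6x^2 - 30x - 1392 = (-(1/7)x - 88/49)(21x^2 - 222x - 3120) + (-(42846/49)x - 342768/49)
  21x^2 - 222x - 3120 = (-(343/14282)x + 3185/7141)(-(42846/49)x - 342768/49) + (0)
Last nonzero remainder: -(42846/49)x - 342768/49. Dividing through by -42846/49 gives the monic gcd x + 8.
Cancel x + 8 from numerator and denominator to get the reduced form.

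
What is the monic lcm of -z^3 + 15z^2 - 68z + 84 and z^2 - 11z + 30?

Euclidean algorithm in ℚ[z]:
  -z^3 + 15z^2 - 68z + 84 = (-z + 4)(z^2 - 11z + 30) + (6z - 36)
  z^2 - 11z + 30 = ((1/6)z - 5/6)(6z - 36) + (0)
Last nonzero remainder: 6z - 36. Dividing through by 6 gives the monic gcd z - 6.
Then lcm(f, g) = f·g / gcd(f, g); expanding and making the result monic gives the answer.

z^4 - 20z^3 + 143z^2 - 424z + 420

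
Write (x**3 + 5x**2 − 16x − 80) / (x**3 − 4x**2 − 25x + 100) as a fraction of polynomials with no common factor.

(x + 4)/(x − 5)

Repeated division with remainder:
  x**3 + 5x**2 − 16x − 80 = (x**3 − 4x**2 − 25x + 100) + (9x**2 + 9x − 180)
  x**3 − 4x**2 − 25x + 100 = ((1/9)x − 5/9)(9x**2 + 9x − 180) + (0)
Last nonzero remainder: 9x**2 + 9x − 180. Dividing through by 9 gives the monic gcd x**2 + x − 20.
Cancel x**2 + x − 20 from numerator and denominator to get the reduced form.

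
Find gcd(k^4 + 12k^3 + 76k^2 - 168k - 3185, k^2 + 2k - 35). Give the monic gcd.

k^2 + 2k - 35

Apply the Euclidean algorithm:
  k^4 + 12k^3 + 76k^2 - 168k - 3185 = (k^2 + 10k + 91)(k^2 + 2k - 35) + (0)
The last nonzero remainder k^2 + 2k - 35 is already monic.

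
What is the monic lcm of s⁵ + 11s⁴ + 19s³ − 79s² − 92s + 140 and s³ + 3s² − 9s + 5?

s⁶ + 10s⁵ + 8s⁴ − 98s³ − 13s² + 232s − 140

By polynomial division,
  s⁵ + 11s⁴ + 19s³ − 79s² − 92s + 140 = (s² + 8s + 4)(s³ + 3s² − 9s + 5) + (−24s² − 96s + 120)
  s³ + 3s² − 9s + 5 = (−(1/24)s + 1/24)(−24s² − 96s + 120) + (0)
Last nonzero remainder: −24s² − 96s + 120. Dividing through by −24 gives the monic gcd s² + 4s − 5.
Then lcm(f, g) = f·g / gcd(f, g); expanding and making the result monic gives the answer.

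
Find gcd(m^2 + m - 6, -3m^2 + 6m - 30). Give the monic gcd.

Apply the Euclidean algorithm:
  m^2 + m - 6 = (-1/3)(-3m^2 + 6m - 30) + (3m - 16)
  -3m^2 + 6m - 30 = (-m - 10/3)(3m - 16) + (-250/3)
  3m - 16 = (-(9/250)m + 24/125)(-250/3) + (0)
The last nonzero remainder is the constant -250/3, so the polynomials are coprime and gcd = 1.

1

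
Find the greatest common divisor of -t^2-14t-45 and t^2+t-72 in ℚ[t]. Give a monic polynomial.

Apply the Euclidean algorithm:
  -t^2-14t-45 = (-1)(t^2+t-72) + (-13t-117)
  t^2+t-72 = (-(1/13)t+8/13)(-13t-117) + (0)
Last nonzero remainder: -13t-117. Dividing through by -13 gives the monic gcd t+9.

t+9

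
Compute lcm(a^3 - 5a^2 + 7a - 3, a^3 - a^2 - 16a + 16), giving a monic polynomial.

Repeated division with remainder:
  a^3 - 5a^2 + 7a - 3 = (a^3 - a^2 - 16a + 16) + (-4a^2 + 23a - 19)
  a^3 - a^2 - 16a + 16 = (-(1/4)a - 19/16)(-4a^2 + 23a - 19) + ((105/16)a - 105/16)
  -4a^2 + 23a - 19 = (-(64/105)a + 304/105)((105/16)a - 105/16) + (0)
Last nonzero remainder: (105/16)a - 105/16. Dividing through by 105/16 gives the monic gcd a - 1.
Then lcm(f, g) = f·g / gcd(f, g); expanding and making the result monic gives the answer.

a^5 - 5a^4 - 9a^3 + 77a^2 - 112a + 48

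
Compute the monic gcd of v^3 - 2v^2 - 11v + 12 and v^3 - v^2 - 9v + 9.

v^2 + 2v - 3

Euclidean algorithm in ℚ[v]:
  v^3 - 2v^2 - 11v + 12 = (v^3 - v^2 - 9v + 9) + (-v^2 - 2v + 3)
  v^3 - v^2 - 9v + 9 = (-v + 3)(-v^2 - 2v + 3) + (0)
Last nonzero remainder: -v^2 - 2v + 3. Dividing through by -1 gives the monic gcd v^2 + 2v - 3.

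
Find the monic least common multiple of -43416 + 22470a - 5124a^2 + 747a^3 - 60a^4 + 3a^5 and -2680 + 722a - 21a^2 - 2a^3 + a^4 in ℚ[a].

Apply the Euclidean algorithm:
  3a^5 - 60a^4 + 747a^3 - 5124a^2 + 22470a - 43416 = (3a - 54)(a^4 - 2a^3 - 21a^2 + 722a - 2680) + (702a^3 - 8424a^2 + 69498a - 188136)
  a^4 - 2a^3 - 21a^2 + 722a - 2680 = ((1/702)a + 5/351)(702a^3 - 8424a^2 + 69498a - 188136) + (0)
Last nonzero remainder: 702a^3 - 8424a^2 + 69498a - 188136. Dividing through by 702 gives the monic gcd a^3 - 12a^2 + 99a - 268.
Then lcm(f, g) = f·g / gcd(f, g); expanding and making the result monic gives the answer.

-144720 + 60428a - 9590a^2 + 782a^3 + 49a^4 - 10a^5 + a^6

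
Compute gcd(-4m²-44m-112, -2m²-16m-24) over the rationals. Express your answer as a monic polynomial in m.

Repeated division with remainder:
  -4m²-44m-112 = (2)(-2m²-16m-24) + (-12m-64)
  -2m²-16m-24 = ((1/6)m+4/9)(-12m-64) + (40/9)
  -12m-64 = (-(27/10)m-72/5)(40/9) + (0)
The last nonzero remainder is the constant 40/9, so the polynomials are coprime and gcd = 1.

1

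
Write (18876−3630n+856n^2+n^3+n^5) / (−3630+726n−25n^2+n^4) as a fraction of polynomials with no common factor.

(26−5n+n^2)/(−5+n)

Euclidean algorithm in ℚ[n]:
  n^5+n^3+856n^2−3630n+18876 = (n)(n^4−25n^2+726n−3630) + (26n^3+130n^2+18876)
  n^4−25n^2+726n−3630 = ((1/26)n−5/26)(26n^3+130n^2+18876) + (0)
Last nonzero remainder: 26n^3+130n^2+18876. Dividing through by 26 gives the monic gcd n^3+5n^2+726.
Cancel n^3+5n^2+726 from numerator and denominator to get the reduced form.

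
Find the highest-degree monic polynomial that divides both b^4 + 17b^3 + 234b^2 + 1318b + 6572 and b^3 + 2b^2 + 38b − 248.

b^2 + 6b + 62

Repeated division with remainder:
  b^4 + 17b^3 + 234b^2 + 1318b + 6572 = (b + 15)(b^3 + 2b^2 + 38b − 248) + (166b^2 + 996b + 10292)
  b^3 + 2b^2 + 38b − 248 = ((1/166)b − 2/83)(166b^2 + 996b + 10292) + (0)
Last nonzero remainder: 166b^2 + 996b + 10292. Dividing through by 166 gives the monic gcd b^2 + 6b + 62.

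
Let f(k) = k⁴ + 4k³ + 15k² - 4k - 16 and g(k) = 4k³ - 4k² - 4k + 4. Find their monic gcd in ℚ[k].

k² - 1

By polynomial division,
  k⁴ + 4k³ + 15k² - 4k - 16 = ((1/4)k + 5/4)(4k³ - 4k² - 4k + 4) + (21k² - 21)
  4k³ - 4k² - 4k + 4 = ((4/21)k - 4/21)(21k² - 21) + (0)
Last nonzero remainder: 21k² - 21. Dividing through by 21 gives the monic gcd k² - 1.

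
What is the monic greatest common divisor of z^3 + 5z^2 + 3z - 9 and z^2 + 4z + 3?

Apply the Euclidean algorithm:
  z^3 + 5z^2 + 3z - 9 = (z + 1)(z^2 + 4z + 3) + (-4z - 12)
  z^2 + 4z + 3 = (-(1/4)z - 1/4)(-4z - 12) + (0)
Last nonzero remainder: -4z - 12. Dividing through by -4 gives the monic gcd z + 3.

z + 3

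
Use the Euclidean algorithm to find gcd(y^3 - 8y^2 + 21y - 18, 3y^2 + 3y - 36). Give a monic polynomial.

y - 3

Apply the Euclidean algorithm:
  y^3 - 8y^2 + 21y - 18 = ((1/3)y - 3)(3y^2 + 3y - 36) + (42y - 126)
  3y^2 + 3y - 36 = ((1/14)y + 2/7)(42y - 126) + (0)
Last nonzero remainder: 42y - 126. Dividing through by 42 gives the monic gcd y - 3.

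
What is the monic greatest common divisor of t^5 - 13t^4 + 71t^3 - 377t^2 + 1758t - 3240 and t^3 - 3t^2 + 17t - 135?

t^3 - 3t^2 + 17t - 135

Repeated division with remainder:
  t^5 - 13t^4 + 71t^3 - 377t^2 + 1758t - 3240 = (t^2 - 10t + 24)(t^3 - 3t^2 + 17t - 135) + (0)
The last nonzero remainder t^3 - 3t^2 + 17t - 135 is already monic.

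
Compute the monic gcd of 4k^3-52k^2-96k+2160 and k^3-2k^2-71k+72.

Euclidean algorithm in ℚ[k]:
  4k^3-52k^2-96k+2160 = (4)(k^3-2k^2-71k+72) + (-44k^2+188k+1872)
  k^3-2k^2-71k+72 = (-(1/44)k-25/484)(-44k^2+188k+1872) + (-(2268/121)k+20412/121)
  -44k^2+188k+1872 = ((1331/567)k+6292/567)(-(2268/121)k+20412/121) + (0)
Last nonzero remainder: -(2268/121)k+20412/121. Dividing through by -2268/121 gives the monic gcd k-9.

k-9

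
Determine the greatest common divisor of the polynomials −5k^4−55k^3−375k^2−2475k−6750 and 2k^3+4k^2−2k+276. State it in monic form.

k+6

Apply the Euclidean algorithm:
  −5k^4−55k^3−375k^2−2475k−6750 = (−(5/2)k−45/2)(2k^3+4k^2−2k+276) + (−290k^2−1830k−540)
  2k^3+4k^2−2k+276 = (−(1/145)k+25/841)(−290k^2−1830k−540) + ((40936/841)k+245616/841)
  −290k^2−1830k−540 = (−(121945/20468)k−37845/20468)((40936/841)k+245616/841) + (0)
Last nonzero remainder: (40936/841)k+245616/841. Dividing through by 40936/841 gives the monic gcd k+6.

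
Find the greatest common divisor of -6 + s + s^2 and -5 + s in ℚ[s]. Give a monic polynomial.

1

Repeated division with remainder:
  s^2 + s - 6 = (s + 6)(s - 5) + (24)
  s - 5 = ((1/24)s - 5/24)(24) + (0)
The last nonzero remainder is the constant 24, so the polynomials are coprime and gcd = 1.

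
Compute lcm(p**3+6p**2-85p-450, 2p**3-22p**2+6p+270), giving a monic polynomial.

p**5+4p**4-112p**3-370p**2+2175p+6750

Repeated division with remainder:
  p**3+6p**2-85p-450 = (1/2)(2p**3-22p**2+6p+270) + (17p**2-88p-585)
  2p**3-22p**2+6p+270 = ((2/17)p-198/289)(17p**2-88p-585) + ((4200/289)p-37800/289)
  17p**2-88p-585 = ((4913/4200)p+3757/840)((4200/289)p-37800/289) + (0)
Last nonzero remainder: (4200/289)p-37800/289. Dividing through by 4200/289 gives the monic gcd p-9.
Then lcm(f, g) = f·g / gcd(f, g); expanding and making the result monic gives the answer.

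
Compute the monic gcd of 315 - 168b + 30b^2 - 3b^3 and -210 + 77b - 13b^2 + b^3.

35 - 7b + b^2

By polynomial division,
  -3b^3 + 30b^2 - 168b + 315 = (-3)(b^3 - 13b^2 + 77b - 210) + (-9b^2 + 63b - 315)
  b^3 - 13b^2 + 77b - 210 = (-(1/9)b + 2/3)(-9b^2 + 63b - 315) + (0)
Last nonzero remainder: -9b^2 + 63b - 315. Dividing through by -9 gives the monic gcd b^2 - 7b + 35.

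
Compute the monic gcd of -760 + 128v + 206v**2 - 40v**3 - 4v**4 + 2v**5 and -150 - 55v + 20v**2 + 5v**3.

By polynomial division,
  2v**5 - 4v**4 - 40v**3 + 206v**2 + 128v - 760 = ((2/5)v**2 - (12/5)v + 6)(5v**3 + 20v**2 - 55v - 150) + (14v**2 + 98v + 140)
  5v**3 + 20v**2 - 55v - 150 = ((5/14)v - 15/14)(14v**2 + 98v + 140) + (0)
Last nonzero remainder: 14v**2 + 98v + 140. Dividing through by 14 gives the monic gcd v**2 + 7v + 10.

10 + 7v + v**2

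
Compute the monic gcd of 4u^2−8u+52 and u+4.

1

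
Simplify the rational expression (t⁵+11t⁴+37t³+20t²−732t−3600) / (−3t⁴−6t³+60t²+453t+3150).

Apply the Euclidean algorithm:
  t⁵+11t⁴+37t³+20t²−732t−3600 = (−(1/3)t−3)(−3t⁴−6t³+60t²+453t+3150) + (39t³+351t²+1677t+5850)
  −3t⁴−6t³+60t²+453t+3150 = (−(1/13)t+7/13)(39t³+351t²+1677t+5850) + (0)
Last nonzero remainder: 39t³+351t²+1677t+5850. Dividing through by 39 gives the monic gcd t³+9t²+43t+150.
Cancel t³+9t²+43t+150 from numerator and denominator to get the reduced form.

(−t²−2t+24)/(3t−21)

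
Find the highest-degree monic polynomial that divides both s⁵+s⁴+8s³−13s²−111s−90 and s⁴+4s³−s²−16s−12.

s²+3s+2

Euclidean algorithm in ℚ[s]:
  s⁵+s⁴+8s³−13s²−111s−90 = (s−3)(s⁴+4s³−s²−16s−12) + (21s³−147s−126)
  s⁴+4s³−s²−16s−12 = ((1/21)s+4/21)(21s³−147s−126) + (6s²+18s+12)
  21s³−147s−126 = ((7/2)s−21/2)(6s²+18s+12) + (0)
Last nonzero remainder: 6s²+18s+12. Dividing through by 6 gives the monic gcd s²+3s+2.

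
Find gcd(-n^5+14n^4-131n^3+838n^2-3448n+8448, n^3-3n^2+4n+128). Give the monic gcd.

n^2-7n+32

By polynomial division,
  -n^5+14n^4-131n^3+838n^2-3448n+8448 = (-n^2+11n-94)(n^3-3n^2+4n+128) + (640n^2-4480n+20480)
  n^3-3n^2+4n+128 = ((1/640)n+1/160)(640n^2-4480n+20480) + (0)
Last nonzero remainder: 640n^2-4480n+20480. Dividing through by 640 gives the monic gcd n^2-7n+32.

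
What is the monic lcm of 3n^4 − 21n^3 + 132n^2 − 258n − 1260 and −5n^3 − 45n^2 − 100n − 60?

n^6 + n^4 + 180n^3 − 758n^2 − 3456n − 2520

Euclidean algorithm in ℚ[n]:
  3n^4 − 21n^3 + 132n^2 − 258n − 1260 = (−(3/5)n + 48/5)(−5n^3 − 45n^2 − 100n − 60) + (504n^2 + 666n − 684)
  −5n^3 − 45n^2 − 100n − 60 = (−(5/504)n − 1075/14112)(504n^2 + 666n − 684) + (−(43945/784)n − 43945/392)
  504n^2 + 666n − 684 = (−(395136/43945)n + 268128/43945)(−(43945/784)n − 43945/392) + (0)
Last nonzero remainder: −(43945/784)n − 43945/392. Dividing through by −43945/784 gives the monic gcd n + 2.
Then lcm(f, g) = f·g / gcd(f, g); expanding and making the result monic gives the answer.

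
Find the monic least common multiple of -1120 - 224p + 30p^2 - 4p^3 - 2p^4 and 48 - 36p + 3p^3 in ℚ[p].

Repeated division with remainder:
  -2p^4 - 4p^3 + 30p^2 - 224p - 1120 = (-(2/3)p - 4/3)(3p^3 - 36p + 48) + (6p^2 - 240p - 1056)
  3p^3 - 36p + 48 = ((1/2)p + 20)(6p^2 - 240p - 1056) + (5292p + 21168)
  6p^2 - 240p - 1056 = ((1/882)p - 22/441)(5292p + 21168) + (0)
Last nonzero remainder: 5292p + 21168. Dividing through by 5292 gives the monic gcd p + 4.
Then lcm(f, g) = f·g / gcd(f, g); expanding and making the result monic gives the answer.

2240 - 1792p + 52p^2 + 180p^3 - 19p^4 - 2p^5 + p^6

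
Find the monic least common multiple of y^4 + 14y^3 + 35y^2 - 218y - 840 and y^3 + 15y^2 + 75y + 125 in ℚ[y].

Euclidean algorithm in ℚ[y]:
  y^4 + 14y^3 + 35y^2 - 218y - 840 = (y - 1)(y^3 + 15y^2 + 75y + 125) + (-25y^2 - 268y - 715)
  y^3 + 15y^2 + 75y + 125 = (-(1/25)y - 107/625)(-25y^2 - 268y - 715) + ((324/625)y + 324/125)
  -25y^2 - 268y - 715 = (-(15625/324)y - 89375/324)((324/625)y + 324/125) + (0)
Last nonzero remainder: (324/625)y + 324/125. Dividing through by 324/625 gives the monic gcd y + 5.
Then lcm(f, g) = f·g / gcd(f, g); expanding and making the result monic gives the answer.

y^6 + 24y^5 + 200y^4 + 482y^3 - 2145y^2 - 13850y - 21000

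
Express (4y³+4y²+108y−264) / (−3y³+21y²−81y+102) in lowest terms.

Repeated division with remainder:
  4y³+4y²+108y−264 = (−4/3)(−3y³+21y²−81y+102) + (32y²−128)
  −3y³+21y²−81y+102 = (−(3/32)y+21/32)(32y²−128) + (−93y+186)
  32y²−128 = (−(32/93)y−64/93)(−93y+186) + (0)
Last nonzero remainder: −93y+186. Dividing through by −93 gives the monic gcd y−2.
Cancel y−2 from numerator and denominator to get the reduced form.

(−4y²−12y−132)/(3y²−15y+51)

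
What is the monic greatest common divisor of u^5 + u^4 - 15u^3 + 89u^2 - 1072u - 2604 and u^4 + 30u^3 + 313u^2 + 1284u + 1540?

Repeated division with remainder:
  u^5 + u^4 - 15u^3 + 89u^2 - 1072u - 2604 = (u - 29)(u^4 + 30u^3 + 313u^2 + 1284u + 1540) + (542u^3 + 7882u^2 + 34624u + 42056)
  u^4 + 30u^3 + 313u^2 + 1284u + 1540 = ((1/542)u + 4189/146882)(542u^3 + 7882u^2 + 34624u + 42056) + ((1786632/73441)u^2 + (16079688/73441)u + 25012848/73441)
  542u^3 + 7882u^2 + 34624u + 42056 = ((19902511/893316)u + 55154191/446658)((1786632/73441)u^2 + (16079688/73441)u + 25012848/73441) + (0)
Last nonzero remainder: (1786632/73441)u^2 + (16079688/73441)u + 25012848/73441. Dividing through by 1786632/73441 gives the monic gcd u^2 + 9u + 14.

u^2 + 9u + 14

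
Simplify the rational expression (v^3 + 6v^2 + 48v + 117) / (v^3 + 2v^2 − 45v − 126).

(v^2 + 3v + 39)/(v^2 − v − 42)

Repeated division with remainder:
  v^3 + 6v^2 + 48v + 117 = (v^3 + 2v^2 − 45v − 126) + (4v^2 + 93v + 243)
  v^3 + 2v^2 − 45v − 126 = ((1/4)v − 85/16)(4v^2 + 93v + 243) + ((6213/16)v + 18639/16)
  4v^2 + 93v + 243 = ((64/6213)v + 432/2071)((6213/16)v + 18639/16) + (0)
Last nonzero remainder: (6213/16)v + 18639/16. Dividing through by 6213/16 gives the monic gcd v + 3.
Cancel v + 3 from numerator and denominator to get the reduced form.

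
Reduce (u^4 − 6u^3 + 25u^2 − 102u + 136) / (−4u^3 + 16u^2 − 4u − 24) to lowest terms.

(−u^3 + 4u^2 − 17u + 68)/(4u^2 − 8u − 12)

Repeated division with remainder:
  u^4 − 6u^3 + 25u^2 − 102u + 136 = (−(1/4)u + 1/2)(−4u^3 + 16u^2 − 4u − 24) + (16u^2 − 106u + 148)
  −4u^3 + 16u^2 − 4u − 24 = (−(1/4)u − 21/32)(16u^2 − 106u + 148) + (−(585/16)u + 585/8)
  16u^2 − 106u + 148 = (−(256/585)u + 1184/585)(−(585/16)u + 585/8) + (0)
Last nonzero remainder: −(585/16)u + 585/8. Dividing through by −585/16 gives the monic gcd u − 2.
Cancel u − 2 from numerator and denominator to get the reduced form.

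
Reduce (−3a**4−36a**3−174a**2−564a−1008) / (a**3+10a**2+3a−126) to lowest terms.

Apply the Euclidean algorithm:
  −3a**4−36a**3−174a**2−564a−1008 = (−3a−6)(a**3+10a**2+3a−126) + (−105a**2−924a−1764)
  a**3+10a**2+3a−126 = (−(1/105)a−2/175)(−105a**2−924a−1764) + (−(609/25)a−3654/25)
  −105a**2−924a−1764 = ((125/29)a+350/29)(−(609/25)a−3654/25) + (0)
Last nonzero remainder: −(609/25)a−3654/25. Dividing through by −609/25 gives the monic gcd a+6.
Cancel a+6 from numerator and denominator to get the reduced form.

(−3a**3−18a**2−66a−168)/(a**2+4a−21)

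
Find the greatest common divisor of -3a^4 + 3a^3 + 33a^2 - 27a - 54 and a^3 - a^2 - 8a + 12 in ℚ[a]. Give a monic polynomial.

a^2 + a - 6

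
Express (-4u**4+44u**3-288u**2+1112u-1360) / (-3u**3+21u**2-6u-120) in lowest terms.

Apply the Euclidean algorithm:
  -4u**4+44u**3-288u**2+1112u-1360 = ((4/3)u-16/3)(-3u**3+21u**2-6u-120) + (-168u**2+1240u-2000)
  -3u**3+21u**2-6u-120 = ((1/56)u+1/147)(-168u**2+1240u-2000) + ((3128/147)u-15640/147)
  -168u**2+1240u-2000 = (-(3087/391)u+7350/391)((3128/147)u-15640/147) + (0)
Last nonzero remainder: (3128/147)u-15640/147. Dividing through by 3128/147 gives the monic gcd u-5.
Cancel u-5 from numerator and denominator to get the reduced form.

(4u**3-24u**2+168u-272)/(3u**2-6u-24)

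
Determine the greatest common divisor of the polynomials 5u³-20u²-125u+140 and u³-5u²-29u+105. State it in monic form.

u-7

Euclidean algorithm in ℚ[u]:
  5u³-20u²-125u+140 = (5)(u³-5u²-29u+105) + (5u²+20u-385)
  u³-5u²-29u+105 = ((1/5)u-9/5)(5u²+20u-385) + (84u-588)
  5u²+20u-385 = ((5/84)u+55/84)(84u-588) + (0)
Last nonzero remainder: 84u-588. Dividing through by 84 gives the monic gcd u-7.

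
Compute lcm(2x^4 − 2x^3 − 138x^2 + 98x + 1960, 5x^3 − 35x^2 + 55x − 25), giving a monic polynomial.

x^6 − 3x^5 − 66x^4 + 186x^3 + 813x^2 − 1911x + 980

Apply the Euclidean algorithm:
  2x^4 − 2x^3 − 138x^2 + 98x + 1960 = ((2/5)x + 12/5)(5x^3 − 35x^2 + 55x − 25) + (−76x^2 − 24x + 2020)
  5x^3 − 35x^2 + 55x − 25 = (−(5/76)x + 695/1444)(−76x^2 − 24x + 2020) + ((72000/361)x − 360000/361)
  −76x^2 − 24x + 2020 = (−(6859/18000)x − 36461/18000)((72000/361)x − 360000/361) + (0)
Last nonzero remainder: (72000/361)x − 360000/361. Dividing through by 72000/361 gives the monic gcd x − 5.
Then lcm(f, g) = f·g / gcd(f, g); expanding and making the result monic gives the answer.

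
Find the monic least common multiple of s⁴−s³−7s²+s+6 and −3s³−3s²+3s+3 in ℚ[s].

By polynomial division,
  s⁴−s³−7s²+s+6 = (−(1/3)s+2/3)(−3s³−3s²+3s+3) + (−4s²+4)
  −3s³−3s²+3s+3 = ((3/4)s+3/4)(−4s²+4) + (0)
Last nonzero remainder: −4s²+4. Dividing through by −4 gives the monic gcd s²−1.
Then lcm(f, g) = f·g / gcd(f, g); expanding and making the result monic gives the answer.

s⁵−8s³−6s²+7s+6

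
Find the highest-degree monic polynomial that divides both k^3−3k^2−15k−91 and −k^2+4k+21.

k−7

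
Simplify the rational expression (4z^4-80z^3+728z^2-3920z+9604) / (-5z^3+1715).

By polynomial division,
  4z^4-80z^3+728z^2-3920z+9604 = (-(4/5)z+16)(-5z^3+1715) + (728z^2-2548z-17836)
  -5z^3+1715 = (-(5/728)z-5/208)(728z^2-2548z-17836) + (-(735/4)z+5145/4)
  728z^2-2548z-17836 = (-(416/105)z-208/15)(-(735/4)z+5145/4) + (0)
Last nonzero remainder: -(735/4)z+5145/4. Dividing through by -735/4 gives the monic gcd z-7.
Cancel z-7 from numerator and denominator to get the reduced form.

(-4z^3+52z^2-364z+1372)/(5z^2+35z+245)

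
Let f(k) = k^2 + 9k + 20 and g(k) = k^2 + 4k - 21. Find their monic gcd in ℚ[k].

By polynomial division,
  k^2 + 9k + 20 = (k^2 + 4k - 21) + (5k + 41)
  k^2 + 4k - 21 = ((1/5)k - 21/25)(5k + 41) + (336/25)
  5k + 41 = ((125/336)k + 1025/336)(336/25) + (0)
The last nonzero remainder is the constant 336/25, so the polynomials are coprime and gcd = 1.

1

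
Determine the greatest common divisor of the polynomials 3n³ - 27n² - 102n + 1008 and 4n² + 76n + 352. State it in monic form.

Repeated division with remainder:
  3n³ - 27n² - 102n + 1008 = ((3/4)n - 21)(4n² + 76n + 352) + (1230n + 8400)
  4n² + 76n + 352 = ((2/615)n + 998/25215)(1230n + 8400) + (32832/1681)
  1230n + 8400 = ((344605/5472)n + 294175/684)(32832/1681) + (0)
The last nonzero remainder is the constant 32832/1681, so the polynomials are coprime and gcd = 1.

1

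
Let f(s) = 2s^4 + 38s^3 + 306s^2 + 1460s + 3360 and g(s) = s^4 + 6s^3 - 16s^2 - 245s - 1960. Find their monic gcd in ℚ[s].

s^3 + 13s^2 + 75s + 280

Euclidean algorithm in ℚ[s]:
  2s^4 + 38s^3 + 306s^2 + 1460s + 3360 = (2)(s^4 + 6s^3 - 16s^2 - 245s - 1960) + (26s^3 + 338s^2 + 1950s + 7280)
  s^4 + 6s^3 - 16s^2 - 245s - 1960 = ((1/26)s - 7/26)(26s^3 + 338s^2 + 1950s + 7280) + (0)
Last nonzero remainder: 26s^3 + 338s^2 + 1950s + 7280. Dividing through by 26 gives the monic gcd s^3 + 13s^2 + 75s + 280.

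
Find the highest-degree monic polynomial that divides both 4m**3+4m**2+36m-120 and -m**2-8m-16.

1

Euclidean algorithm in ℚ[m]:
  4m**3+4m**2+36m-120 = (-4m+28)(-m**2-8m-16) + (196m+328)
  -m**2-8m-16 = (-(1/196)m-155/4802)(196m+328) + (-12996/2401)
  196m+328 = (-(117649/3249)m-196882/3249)(-12996/2401) + (0)
The last nonzero remainder is the constant -12996/2401, so the polynomials are coprime and gcd = 1.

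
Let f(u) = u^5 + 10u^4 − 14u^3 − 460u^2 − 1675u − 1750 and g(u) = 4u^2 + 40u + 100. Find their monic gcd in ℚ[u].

u^2 + 10u + 25

Euclidean algorithm in ℚ[u]:
  u^5 + 10u^4 − 14u^3 − 460u^2 − 1675u − 1750 = ((1/4)u^3 − (39/4)u − 35/2)(4u^2 + 40u + 100) + (0)
Last nonzero remainder: 4u^2 + 40u + 100. Dividing through by 4 gives the monic gcd u^2 + 10u + 25.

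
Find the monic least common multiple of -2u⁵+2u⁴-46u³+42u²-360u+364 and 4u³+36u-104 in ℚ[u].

Repeated division with remainder:
  -2u⁵+2u⁴-46u³+42u²-360u+364 = (-(1/2)u²+(1/2)u-7)(4u³+36u-104) + (-28u²-56u-364)
  4u³+36u-104 = (-(1/7)u+2/7)(-28u²-56u-364) + (0)
Last nonzero remainder: -28u²-56u-364. Dividing through by -28 gives the monic gcd u²+2u+13.
Then lcm(f, g) = f·g / gcd(f, g); expanding and making the result monic gives the answer.

u⁶-3u⁵+25u⁴-67u³+222u²-542u+364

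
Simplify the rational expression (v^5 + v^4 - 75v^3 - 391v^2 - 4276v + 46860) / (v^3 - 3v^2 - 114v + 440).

By polynomial division,
  v^5 + v^4 - 75v^3 - 391v^2 - 4276v + 46860 = (v^2 + 4v + 51)(v^3 - 3v^2 - 114v + 440) + (-222v^2 - 222v + 24420)
  v^3 - 3v^2 - 114v + 440 = (-(1/222)v + 2/111)(-222v^2 - 222v + 24420) + (0)
Last nonzero remainder: -222v^2 - 222v + 24420. Dividing through by -222 gives the monic gcd v^2 + v - 110.
Cancel v^2 + v - 110 from numerator and denominator to get the reduced form.

(v^3 + 35v - 426)/(v - 4)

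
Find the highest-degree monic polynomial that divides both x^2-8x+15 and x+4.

1

Repeated division with remainder:
  x^2-8x+15 = (x-12)(x+4) + (63)
  x+4 = ((1/63)x+4/63)(63) + (0)
The last nonzero remainder is the constant 63, so the polynomials are coprime and gcd = 1.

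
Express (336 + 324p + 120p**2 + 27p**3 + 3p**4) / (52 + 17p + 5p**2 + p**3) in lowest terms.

(84 + 60p + 15p**2 + 3p**3)/(13 + p + p**2)

Euclidean algorithm in ℚ[p]:
  3p**4 + 27p**3 + 120p**2 + 324p + 336 = (3p + 12)(p**3 + 5p**2 + 17p + 52) + (9p**2 - 36p - 288)
  p**3 + 5p**2 + 17p + 52 = ((1/9)p + 1)(9p**2 - 36p - 288) + (85p + 340)
  9p**2 - 36p - 288 = ((9/85)p - 72/85)(85p + 340) + (0)
Last nonzero remainder: 85p + 340. Dividing through by 85 gives the monic gcd p + 4.
Cancel p + 4 from numerator and denominator to get the reduced form.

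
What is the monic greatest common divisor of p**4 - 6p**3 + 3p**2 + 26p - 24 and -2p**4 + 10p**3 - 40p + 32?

Repeated division with remainder:
  p**4 - 6p**3 + 3p**2 + 26p - 24 = (-1/2)(-2p**4 + 10p**3 - 40p + 32) + (-p**3 + 3p**2 + 6p - 8)
  -2p**4 + 10p**3 - 40p + 32 = (2p - 4)(-p**3 + 3p**2 + 6p - 8) + (0)
Last nonzero remainder: -p**3 + 3p**2 + 6p - 8. Dividing through by -1 gives the monic gcd p**3 - 3p**2 - 6p + 8.

p**3 - 3p**2 - 6p + 8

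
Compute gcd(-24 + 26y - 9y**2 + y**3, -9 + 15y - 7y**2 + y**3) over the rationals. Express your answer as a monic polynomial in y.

-3 + y

By polynomial division,
  y**3 - 9y**2 + 26y - 24 = (y**3 - 7y**2 + 15y - 9) + (-2y**2 + 11y - 15)
  y**3 - 7y**2 + 15y - 9 = (-(1/2)y + 3/4)(-2y**2 + 11y - 15) + (-(3/4)y + 9/4)
  -2y**2 + 11y - 15 = ((8/3)y - 20/3)(-(3/4)y + 9/4) + (0)
Last nonzero remainder: -(3/4)y + 9/4. Dividing through by -3/4 gives the monic gcd y - 3.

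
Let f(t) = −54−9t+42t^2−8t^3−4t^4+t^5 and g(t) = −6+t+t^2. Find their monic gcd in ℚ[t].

Euclidean algorithm in ℚ[t]:
  t^5−4t^4−8t^3+42t^2−9t−54 = (t^3−5t^2+3t+9)(t^2+t−6) + (0)
The last nonzero remainder t^2+t−6 is already monic.

−6+t+t^2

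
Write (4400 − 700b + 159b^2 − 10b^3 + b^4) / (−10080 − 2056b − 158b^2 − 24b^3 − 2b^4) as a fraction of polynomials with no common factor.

Repeated division with remainder:
  b^4 − 10b^3 + 159b^2 − 700b + 4400 = (−1/2)(−2b^4 − 24b^3 − 158b^2 − 2056b − 10080) + (−22b^3 + 80b^2 − 1728b − 640)
  −2b^4 − 24b^3 − 158b^2 − 2056b − 10080 = ((1/11)b + 172/121)(−22b^3 + 80b^2 − 1728b − 640) + (−(13870/121)b^2 + (55480/121)b − 1109600/121)
  −22b^3 + 80b^2 − 1728b − 640 = ((1331/6935)b + 484/6935)(−(13870/121)b^2 + (55480/121)b − 1109600/121) + (0)
Last nonzero remainder: −(13870/121)b^2 + (55480/121)b − 1109600/121. Dividing through by −13870/121 gives the monic gcd b^2 − 4b + 80.
Cancel b^2 − 4b + 80 from numerator and denominator to get the reduced form.

(−55 + 6b − b^2)/(126 + 32b + 2b^2)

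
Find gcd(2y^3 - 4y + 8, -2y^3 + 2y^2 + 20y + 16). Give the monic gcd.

y + 2

Euclidean algorithm in ℚ[y]:
  2y^3 - 4y + 8 = (-1)(-2y^3 + 2y^2 + 20y + 16) + (2y^2 + 16y + 24)
  -2y^3 + 2y^2 + 20y + 16 = (-y + 9)(2y^2 + 16y + 24) + (-100y - 200)
  2y^2 + 16y + 24 = (-(1/50)y - 3/25)(-100y - 200) + (0)
Last nonzero remainder: -100y - 200. Dividing through by -100 gives the monic gcd y + 2.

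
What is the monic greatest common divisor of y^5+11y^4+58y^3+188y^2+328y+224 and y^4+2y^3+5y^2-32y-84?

By polynomial division,
  y^5+11y^4+58y^3+188y^2+328y+224 = (y+9)(y^4+2y^3+5y^2-32y-84) + (35y^3+175y^2+700y+980)
  y^4+2y^3+5y^2-32y-84 = ((1/35)y-3/35)(35y^3+175y^2+700y+980) + (0)
Last nonzero remainder: 35y^3+175y^2+700y+980. Dividing through by 35 gives the monic gcd y^3+5y^2+20y+28.

y^3+5y^2+20y+28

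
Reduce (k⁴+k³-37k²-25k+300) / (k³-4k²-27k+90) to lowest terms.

(k²-k-20)/(k-6)

Repeated division with remainder:
  k⁴+k³-37k²-25k+300 = (k+5)(k³-4k²-27k+90) + (10k²+20k-150)
  k³-4k²-27k+90 = ((1/10)k-3/5)(10k²+20k-150) + (0)
Last nonzero remainder: 10k²+20k-150. Dividing through by 10 gives the monic gcd k²+2k-15.
Cancel k²+2k-15 from numerator and denominator to get the reduced form.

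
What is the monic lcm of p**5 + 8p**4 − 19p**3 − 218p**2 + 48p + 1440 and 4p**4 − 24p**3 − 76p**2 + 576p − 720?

p**7 − 71p**5 + 30p**4 + 1564p**3 − 1560p**2 − 10944p + 17280

By polynomial division,
  p**5 + 8p**4 − 19p**3 − 218p**2 + 48p + 1440 = ((1/4)p + 7/2)(4p**4 − 24p**3 − 76p**2 + 576p − 720) + (84p**3 − 96p**2 − 1788p + 3960)
  4p**4 − 24p**3 − 76p**2 + 576p − 720 = ((1/21)p − 34/147)(84p**3 − 96p**2 − 1788p + 3960) + (−(640/49)p**2 − (1280/49)p + 9600/49)
  84p**3 − 96p**2 − 1788p + 3960 = (−(1029/160)p + 1617/80)(−(640/49)p**2 − (1280/49)p + 9600/49) + (0)
Last nonzero remainder: −(640/49)p**2 − (1280/49)p + 9600/49. Dividing through by −640/49 gives the monic gcd p**2 + 2p − 15.
Then lcm(f, g) = f·g / gcd(f, g); expanding and making the result monic gives the answer.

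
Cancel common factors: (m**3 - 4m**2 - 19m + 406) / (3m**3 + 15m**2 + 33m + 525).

(m**2 - 11m + 58)/(3m**2 - 6m + 75)

Euclidean algorithm in ℚ[m]:
  m**3 - 4m**2 - 19m + 406 = (1/3)(3m**3 + 15m**2 + 33m + 525) + (-9m**2 - 30m + 231)
  3m**3 + 15m**2 + 33m + 525 = (-(1/3)m - 5/9)(-9m**2 - 30m + 231) + ((280/3)m + 1960/3)
  -9m**2 - 30m + 231 = (-(27/280)m + 99/280)((280/3)m + 1960/3) + (0)
Last nonzero remainder: (280/3)m + 1960/3. Dividing through by 280/3 gives the monic gcd m + 7.
Cancel m + 7 from numerator and denominator to get the reduced form.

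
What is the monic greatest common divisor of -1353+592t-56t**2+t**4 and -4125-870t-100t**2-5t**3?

11+t

Repeated division with remainder:
  t**4-56t**2+592t-1353 = (-(1/5)t+4)(-5t**3-100t**2-870t-4125) + (170t**2+3247t+15147)
  -5t**3-100t**2-870t-4125 = (-(1/34)t-9/340)(170t**2+3247t+15147) + (-(6771/20)t-74481/20)
  170t**2+3247t+15147 = (-(3400/6771)t-9180/2257)(-(6771/20)t-74481/20) + (0)
Last nonzero remainder: -(6771/20)t-74481/20. Dividing through by -6771/20 gives the monic gcd t+11.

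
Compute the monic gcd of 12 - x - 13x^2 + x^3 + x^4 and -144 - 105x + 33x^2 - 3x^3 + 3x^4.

-3 - 2x + x^2

Repeated division with remainder:
  x^4 + x^3 - 13x^2 - x + 12 = (1/3)(3x^4 - 3x^3 + 33x^2 - 105x - 144) + (2x^3 - 24x^2 + 34x + 60)
  3x^4 - 3x^3 + 33x^2 - 105x - 144 = ((3/2)x + 33/2)(2x^3 - 24x^2 + 34x + 60) + (378x^2 - 756x - 1134)
  2x^3 - 24x^2 + 34x + 60 = ((1/189)x - 10/189)(378x^2 - 756x - 1134) + (0)
Last nonzero remainder: 378x^2 - 756x - 1134. Dividing through by 378 gives the monic gcd x^2 - 2x - 3.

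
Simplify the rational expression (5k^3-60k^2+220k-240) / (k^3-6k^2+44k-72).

Apply the Euclidean algorithm:
  5k^3-60k^2+220k-240 = (5)(k^3-6k^2+44k-72) + (-30k^2+120)
  k^3-6k^2+44k-72 = (-(1/30)k+1/5)(-30k^2+120) + (48k-96)
  -30k^2+120 = (-(5/8)k-5/4)(48k-96) + (0)
Last nonzero remainder: 48k-96. Dividing through by 48 gives the monic gcd k-2.
Cancel k-2 from numerator and denominator to get the reduced form.

(5k^2-50k+120)/(k^2-4k+36)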